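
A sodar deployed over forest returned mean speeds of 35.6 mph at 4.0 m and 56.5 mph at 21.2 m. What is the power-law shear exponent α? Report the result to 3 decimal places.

Power law: V₂/V₁ = (z₂/z₁)^α ⇒ α = ln(V₂/V₁) / ln(z₂/z₁)
α = ln(56.5/35.6) / ln(21.2/4.0) = ln(1.5871) / ln(5.3000)
  = 0.46190 / 1.66771 = 0.27696

α ≈ 0.277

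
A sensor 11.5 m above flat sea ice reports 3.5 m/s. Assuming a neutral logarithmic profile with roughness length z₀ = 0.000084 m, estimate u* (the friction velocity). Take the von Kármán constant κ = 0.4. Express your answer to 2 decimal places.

Log law: V(z) = (u*/κ) · ln(z/z₀) ⇒ u* = κ · V / ln(z/z₀)
u* = 0.4 × 3.5 / ln(11.5/0.000084) = 0.4 × 3.5 / 11.8270
   = 1.4000 / 11.8270 = 0.1184 m/s

u* ≈ 0.12 m/s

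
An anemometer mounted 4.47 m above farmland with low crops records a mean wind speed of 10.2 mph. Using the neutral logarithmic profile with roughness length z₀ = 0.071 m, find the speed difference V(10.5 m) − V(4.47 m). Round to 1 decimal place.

Log law: V₂ = V₁ · ln(z₂/z₀)/ln(z₁/z₀) = 10.2 × 4.9965/4.1425 = 12.3028 mph
ΔV = 12.3028 − 10.2 = 2.1028 mph

2.1 mph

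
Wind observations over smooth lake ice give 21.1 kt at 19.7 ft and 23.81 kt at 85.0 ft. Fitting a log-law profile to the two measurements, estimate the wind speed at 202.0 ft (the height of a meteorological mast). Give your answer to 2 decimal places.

Log law: V ∝ ln(z/z₀). From the pair, with r = V₁/V₂ = 0.88618,
ln z₀ = (ln z₁ − r·ln z₂)/(1 − r) = (2.9806 − 0.88618×4.4427)/0.11382 = -8.4027 → z₀ = 0.0002243 ft
V₃ = V₁ · ln(z₃/z₀)/ln(z₁/z₀) = 21.1 × 13.7110/11.3834 = 25.4145 kt

25.41 kt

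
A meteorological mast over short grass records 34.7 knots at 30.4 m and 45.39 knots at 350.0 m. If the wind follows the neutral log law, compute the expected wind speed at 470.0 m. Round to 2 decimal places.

Log law: V ∝ ln(z/z₀). From the pair, with r = V₁/V₂ = 0.76449,
ln z₀ = (ln z₁ − r·ln z₂)/(1 − r) = (3.4144 − 0.76449×5.8579)/0.23551 = -4.5172 → z₀ = 0.01092 m
V₃ = V₁ · ln(z₃/z₀)/ln(z₁/z₀) = 34.7 × 10.6699/7.9316 = 46.6797 knots

46.68 knots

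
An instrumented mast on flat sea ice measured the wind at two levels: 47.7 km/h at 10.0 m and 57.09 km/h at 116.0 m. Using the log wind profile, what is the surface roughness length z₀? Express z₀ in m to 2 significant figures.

Log law: V(z) ∝ ln(z/z₀). With r = V₁/V₂ = 47.7/57.09 = 0.83552,
r · ln(z₂/z₀) = ln(z₁/z₀) ⇒ ln z₀ = (ln z₁ − r·ln z₂)/(1 − r)
ln z₀ = (2.30259 − 0.83552×4.75359) / 0.16448 = -10.1482
z₀ = exp(-10.1482) = 0.00003915 m

z₀ ≈ 0.000039 m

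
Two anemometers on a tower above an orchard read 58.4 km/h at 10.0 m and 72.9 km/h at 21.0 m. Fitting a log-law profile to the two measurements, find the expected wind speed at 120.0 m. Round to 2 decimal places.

106.96 km/h

Log law: V ∝ ln(z/z₀). From the pair, with r = V₁/V₂ = 0.80110,
ln z₀ = (ln z₁ − r·ln z₂)/(1 − r) = (2.3026 − 0.80110×3.0445)/0.19890 = -0.6856 → z₀ = 0.5038 m
V₃ = V₁ · ln(z₃/z₀)/ln(z₁/z₀) = 58.4 × 5.4731/2.9882 = 106.9636 km/h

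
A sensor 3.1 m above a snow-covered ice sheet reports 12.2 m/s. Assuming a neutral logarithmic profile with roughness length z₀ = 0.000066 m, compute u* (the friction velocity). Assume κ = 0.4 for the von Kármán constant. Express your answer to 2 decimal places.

u* ≈ 0.45 m/s

Log law: V(z) = (u*/κ) · ln(z/z₀) ⇒ u* = κ · V / ln(z/z₀)
u* = 0.4 × 12.2 / ln(3.1/0.000066) = 0.4 × 12.2 / 10.7573
   = 4.8800 / 10.7573 = 0.4536 m/s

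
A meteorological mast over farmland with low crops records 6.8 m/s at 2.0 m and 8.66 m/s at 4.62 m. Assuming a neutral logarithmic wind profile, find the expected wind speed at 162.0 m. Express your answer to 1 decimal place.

16.6 m/s

Log law: V ∝ ln(z/z₀). From the pair, with r = V₁/V₂ = 0.78522,
ln z₀ = (ln z₁ − r·ln z₂)/(1 − r) = (0.6931 − 0.78522×1.5304)/0.21478 = -2.3678 → z₀ = 0.09369 m
V₃ = V₁ · ln(z₃/z₀)/ln(z₁/z₀) = 6.8 × 7.4554/3.0609 = 16.5626 m/s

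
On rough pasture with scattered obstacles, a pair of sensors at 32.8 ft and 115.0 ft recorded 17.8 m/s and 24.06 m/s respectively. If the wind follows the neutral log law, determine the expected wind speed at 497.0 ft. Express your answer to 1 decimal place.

31.4 m/s

Log law: V ∝ ln(z/z₀). From the pair, with r = V₁/V₂ = 0.73982,
ln z₀ = (ln z₁ − r·ln z₂)/(1 − r) = (3.4904 − 0.73982×4.7449)/0.26018 = -0.0767 → z₀ = 0.9262 ft
V₃ = V₁ · ln(z₃/z₀)/ln(z₁/z₀) = 17.8 × 6.2853/3.5671 = 31.3637 m/s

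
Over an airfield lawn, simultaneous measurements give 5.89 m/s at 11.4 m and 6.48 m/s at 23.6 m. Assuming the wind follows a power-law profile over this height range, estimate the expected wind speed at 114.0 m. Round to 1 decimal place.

8.0 m/s

First find α: α = ln(V₂/V₁)/ln(z₂/z₁) = ln(6.48/5.89)/ln(23.6/11.4) = 0.09546/0.72763 = 0.1312
Extrapolate from 23.6 m to 114.0 m: V₃ = 6.48 × (114.0/23.6)^0.1312 = 6.48 × 1.2295 = 7.9674 m/s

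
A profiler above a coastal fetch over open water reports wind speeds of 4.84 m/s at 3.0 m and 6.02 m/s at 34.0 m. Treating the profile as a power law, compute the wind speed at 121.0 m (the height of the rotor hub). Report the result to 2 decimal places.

6.75 m/s

First find α: α = ln(V₂/V₁)/ln(z₂/z₁) = ln(6.02/4.84)/ln(34.0/3.0) = 0.21817/2.42775 = 0.0899
Extrapolate from 34.0 m to 121.0 m: V₃ = 6.02 × (121.0/34.0)^0.0899 = 6.02 × 1.1208 = 6.7475 m/s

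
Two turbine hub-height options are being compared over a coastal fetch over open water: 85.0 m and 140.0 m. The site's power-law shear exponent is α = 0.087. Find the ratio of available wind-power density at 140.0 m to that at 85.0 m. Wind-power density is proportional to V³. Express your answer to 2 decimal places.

1.14

Speed ratio: V_B/V_A = (z_B/z_A)^α = (140.0/85.0)^0.087 = (1.6471)^0.087 = 1.04437
Power-density ratio: P_B/P_A = (V_B/V_A)³ = (1.04437)³ = 1.13910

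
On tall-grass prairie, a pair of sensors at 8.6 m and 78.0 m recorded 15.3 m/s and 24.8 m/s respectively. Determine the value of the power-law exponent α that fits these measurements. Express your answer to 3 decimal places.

α ≈ 0.219

Power law: V₂/V₁ = (z₂/z₁)^α ⇒ α = ln(V₂/V₁) / ln(z₂/z₁)
α = ln(24.8/15.3) / ln(78.0/8.6) = ln(1.6209) / ln(9.0698)
  = 0.48299 / 2.20495 = 0.21905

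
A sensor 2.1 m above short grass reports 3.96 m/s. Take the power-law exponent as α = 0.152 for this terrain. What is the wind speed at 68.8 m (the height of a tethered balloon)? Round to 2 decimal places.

Power-law profile: V₂ = V₁ · (z₂/z₁)^α
V₂ = 3.96 × (68.8/2.1)^0.152 = 3.96 × (32.7619)^0.152
    = 3.96 × 1.6996 = 6.7303 m/s

6.73 m/s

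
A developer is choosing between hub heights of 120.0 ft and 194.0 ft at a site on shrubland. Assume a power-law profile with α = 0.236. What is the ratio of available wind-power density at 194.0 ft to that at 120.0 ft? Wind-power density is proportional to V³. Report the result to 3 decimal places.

Speed ratio: V_B/V_A = (z_B/z_A)^α = (194.0/120.0)^0.236 = (1.6167)^0.236 = 1.12004
Power-density ratio: P_B/P_A = (V_B/V_A)³ = (1.12004)³ = 1.40509

1.405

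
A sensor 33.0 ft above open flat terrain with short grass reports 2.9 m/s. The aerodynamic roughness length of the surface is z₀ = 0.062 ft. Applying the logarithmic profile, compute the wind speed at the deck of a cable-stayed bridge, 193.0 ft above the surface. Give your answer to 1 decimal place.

Log law: V(z) ∝ ln(z/z₀), so V₂/V₁ = ln(z₂/z₀) / ln(z₁/z₀).
ln(193.0/0.062) = 8.0433, ln(33.0/0.062) = 6.2771
V₂ = 2.9 × 8.0433/6.2771 = 2.9 × 1.2814 = 3.7160 m/s

3.7 m/s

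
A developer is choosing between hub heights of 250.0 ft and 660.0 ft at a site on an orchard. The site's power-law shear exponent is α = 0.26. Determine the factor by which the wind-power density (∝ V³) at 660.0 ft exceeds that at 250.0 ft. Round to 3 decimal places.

2.132

Speed ratio: V_B/V_A = (z_B/z_A)^α = (660.0/250.0)^0.26 = (2.6400)^0.26 = 1.28711
Power-density ratio: P_B/P_A = (V_B/V_A)³ = (1.28711)³ = 2.13231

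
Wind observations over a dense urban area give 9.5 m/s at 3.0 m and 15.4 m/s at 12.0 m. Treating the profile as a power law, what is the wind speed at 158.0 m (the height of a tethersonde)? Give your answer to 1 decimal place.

First find α: α = ln(V₂/V₁)/ln(z₂/z₁) = ln(15.4/9.5)/ln(12.0/3.0) = 0.48308/1.38629 = 0.3485
Extrapolate from 12.0 m to 158.0 m: V₃ = 15.4 × (158.0/12.0)^0.3485 = 15.4 × 2.4553 = 37.8111 m/s

37.8 m/s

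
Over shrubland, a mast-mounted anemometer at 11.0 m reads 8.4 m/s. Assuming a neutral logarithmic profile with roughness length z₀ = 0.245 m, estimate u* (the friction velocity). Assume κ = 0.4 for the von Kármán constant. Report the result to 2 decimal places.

u* ≈ 0.88 m/s

Log law: V(z) = (u*/κ) · ln(z/z₀) ⇒ u* = κ · V / ln(z/z₀)
u* = 0.4 × 8.4 / ln(11.0/0.245) = 0.4 × 8.4 / 3.8044
   = 3.3600 / 3.8044 = 0.8832 m/s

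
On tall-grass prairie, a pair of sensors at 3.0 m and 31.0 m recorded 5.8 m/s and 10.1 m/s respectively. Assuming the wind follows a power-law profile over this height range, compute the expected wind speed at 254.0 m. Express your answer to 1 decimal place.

First find α: α = ln(V₂/V₁)/ln(z₂/z₁) = ln(10.1/5.8)/ln(31.0/3.0) = 0.55468/2.33537 = 0.2375
Extrapolate from 31.0 m to 254.0 m: V₃ = 10.1 × (254.0/31.0)^0.2375 = 10.1 × 1.6480 = 16.6449 m/s

16.6 m/s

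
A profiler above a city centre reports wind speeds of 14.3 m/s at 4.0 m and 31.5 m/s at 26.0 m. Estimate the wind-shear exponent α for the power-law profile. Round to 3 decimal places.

α ≈ 0.422

Power law: V₂/V₁ = (z₂/z₁)^α ⇒ α = ln(V₂/V₁) / ln(z₂/z₁)
α = ln(31.5/14.3) / ln(26.0/4.0) = ln(2.2028) / ln(6.5000)
  = 0.78973 / 1.87180 = 0.42191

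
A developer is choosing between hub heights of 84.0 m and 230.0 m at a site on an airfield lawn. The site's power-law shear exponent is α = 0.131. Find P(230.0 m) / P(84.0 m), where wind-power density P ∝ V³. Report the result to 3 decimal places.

1.486

Speed ratio: V_B/V_A = (z_B/z_A)^α = (230.0/84.0)^0.131 = (2.7381)^0.131 = 1.14105
Power-density ratio: P_B/P_A = (V_B/V_A)³ = (1.14105)³ = 1.48565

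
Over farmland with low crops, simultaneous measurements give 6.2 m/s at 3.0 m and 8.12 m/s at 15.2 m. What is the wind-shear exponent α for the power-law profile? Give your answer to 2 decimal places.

Power law: V₂/V₁ = (z₂/z₁)^α ⇒ α = ln(V₂/V₁) / ln(z₂/z₁)
α = ln(8.12/6.2) / ln(15.2/3.0) = ln(1.3097) / ln(5.0667)
  = 0.26978 / 1.62268 = 0.16626

α ≈ 0.17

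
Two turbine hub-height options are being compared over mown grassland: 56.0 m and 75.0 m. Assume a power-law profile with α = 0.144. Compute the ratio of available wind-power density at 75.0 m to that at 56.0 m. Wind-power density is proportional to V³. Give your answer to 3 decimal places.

Speed ratio: V_B/V_A = (z_B/z_A)^α = (75.0/56.0)^0.144 = (1.3393)^0.144 = 1.04297
Power-density ratio: P_B/P_A = (V_B/V_A)³ = (1.04297)³ = 1.13451

1.135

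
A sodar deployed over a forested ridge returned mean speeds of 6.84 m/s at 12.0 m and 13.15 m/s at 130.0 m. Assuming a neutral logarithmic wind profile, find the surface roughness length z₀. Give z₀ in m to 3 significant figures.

Log law: V(z) ∝ ln(z/z₀). With r = V₁/V₂ = 6.84/13.15 = 0.52015,
r · ln(z₂/z₀) = ln(z₁/z₀) ⇒ ln z₀ = (ln z₁ − r·ln z₂)/(1 − r)
ln z₀ = (2.48491 − 0.52015×4.86753) / 0.47985 = -0.0978
z₀ = exp(-0.0978) = 0.9068 m

z₀ ≈ 0.907 m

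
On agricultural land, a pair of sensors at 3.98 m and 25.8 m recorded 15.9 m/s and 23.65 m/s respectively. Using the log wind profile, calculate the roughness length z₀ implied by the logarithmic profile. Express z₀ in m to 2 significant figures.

z₀ ≈ 0.086 m

Log law: V(z) ∝ ln(z/z₀). With r = V₁/V₂ = 15.9/23.65 = 0.67230,
r · ln(z₂/z₀) = ln(z₁/z₀) ⇒ ln z₀ = (ln z₁ − r·ln z₂)/(1 − r)
ln z₀ = (1.38128 − 0.67230×3.25037) / 0.32770 = -2.4534
z₀ = exp(-2.4534) = 0.08600 m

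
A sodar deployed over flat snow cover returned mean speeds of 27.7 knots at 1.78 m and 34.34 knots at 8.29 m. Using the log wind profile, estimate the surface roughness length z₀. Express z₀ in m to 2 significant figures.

z₀ ≈ 0.0029 m

Log law: V(z) ∝ ln(z/z₀). With r = V₁/V₂ = 27.7/34.34 = 0.80664,
r · ln(z₂/z₀) = ln(z₁/z₀) ⇒ ln z₀ = (ln z₁ − r·ln z₂)/(1 − r)
ln z₀ = (0.57661 − 0.80664×2.11505) / 0.19336 = -5.8413
z₀ = exp(-5.8413) = 0.002905 m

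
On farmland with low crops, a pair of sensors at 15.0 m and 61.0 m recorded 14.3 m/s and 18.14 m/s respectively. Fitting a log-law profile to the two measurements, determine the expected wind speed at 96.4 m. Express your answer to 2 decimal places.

19.39 m/s

Log law: V ∝ ln(z/z₀). From the pair, with r = V₁/V₂ = 0.78831,
ln z₀ = (ln z₁ − r·ln z₂)/(1 − r) = (2.7081 − 0.78831×4.1109)/0.21169 = -2.5160 → z₀ = 0.08078 m
V₃ = V₁ · ln(z₃/z₀)/ln(z₁/z₀) = 14.3 × 7.0845/5.2241 = 19.3927 m/s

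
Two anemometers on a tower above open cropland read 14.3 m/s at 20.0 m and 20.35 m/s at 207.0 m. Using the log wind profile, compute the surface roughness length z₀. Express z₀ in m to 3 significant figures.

Log law: V(z) ∝ ln(z/z₀). With r = V₁/V₂ = 14.3/20.35 = 0.70270,
r · ln(z₂/z₀) = ln(z₁/z₀) ⇒ ln z₀ = (ln z₁ − r·ln z₂)/(1 − r)
ln z₀ = (2.99573 − 0.70270×5.33272) / 0.29730 = -2.5281
z₀ = exp(-2.5281) = 0.07981 m

z₀ ≈ 0.0798 m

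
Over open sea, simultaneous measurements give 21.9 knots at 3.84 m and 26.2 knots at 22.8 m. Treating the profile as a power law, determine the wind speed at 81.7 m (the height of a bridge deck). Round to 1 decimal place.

First find α: α = ln(V₂/V₁)/ln(z₂/z₁) = ln(26.2/21.9)/ln(22.8/3.84) = 0.17927/1.78129 = 0.1006
Extrapolate from 22.8 m to 81.7 m: V₃ = 26.2 × (81.7/22.8)^0.1006 = 26.2 × 1.1371 = 29.7911 knots

29.8 knots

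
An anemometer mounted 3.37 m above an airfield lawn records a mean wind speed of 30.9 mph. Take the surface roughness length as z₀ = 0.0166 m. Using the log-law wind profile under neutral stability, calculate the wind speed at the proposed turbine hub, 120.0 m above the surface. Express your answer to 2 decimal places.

51.68 mph

Log law: V(z) ∝ ln(z/z₀), so V₂/V₁ = ln(z₂/z₀) / ln(z₁/z₀).
ln(120.0/0.0166) = 8.8858, ln(3.37/0.0166) = 5.3133
V₂ = 30.9 × 8.8858/5.3133 = 30.9 × 1.6724 = 51.6768 mph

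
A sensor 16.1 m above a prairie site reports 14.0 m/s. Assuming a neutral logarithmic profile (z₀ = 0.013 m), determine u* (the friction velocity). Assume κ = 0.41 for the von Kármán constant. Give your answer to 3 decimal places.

Log law: V(z) = (u*/κ) · ln(z/z₀) ⇒ u* = κ · V / ln(z/z₀)
u* = 0.41 × 14.0 / ln(16.1/0.013) = 0.41 × 14.0 / 7.1216
   = 5.7400 / 7.1216 = 0.8060 m/s

u* ≈ 0.806 m/s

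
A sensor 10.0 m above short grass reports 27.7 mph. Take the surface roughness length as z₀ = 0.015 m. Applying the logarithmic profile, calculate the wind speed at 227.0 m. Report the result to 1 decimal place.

Log law: V(z) ∝ ln(z/z₀), so V₂/V₁ = ln(z₂/z₀) / ln(z₁/z₀).
ln(227.0/0.015) = 9.6247, ln(10.0/0.015) = 6.5023
V₂ = 27.7 × 9.6247/6.5023 = 27.7 × 1.4802 = 41.0014 mph

41.0 mph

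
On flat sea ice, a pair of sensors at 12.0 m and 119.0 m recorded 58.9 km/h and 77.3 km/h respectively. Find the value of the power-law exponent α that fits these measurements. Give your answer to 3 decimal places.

α ≈ 0.118

Power law: V₂/V₁ = (z₂/z₁)^α ⇒ α = ln(V₂/V₁) / ln(z₂/z₁)
α = ln(77.3/58.9) / ln(119.0/12.0) = ln(1.3124) / ln(9.9167)
  = 0.27185 / 2.29422 = 0.11849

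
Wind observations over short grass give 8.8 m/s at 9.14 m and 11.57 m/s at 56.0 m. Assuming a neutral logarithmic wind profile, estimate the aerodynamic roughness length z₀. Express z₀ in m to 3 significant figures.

z₀ ≈ 0.0288 m

Log law: V(z) ∝ ln(z/z₀). With r = V₁/V₂ = 8.8/11.57 = 0.76059,
r · ln(z₂/z₀) = ln(z₁/z₀) ⇒ ln z₀ = (ln z₁ − r·ln z₂)/(1 − r)
ln z₀ = (2.21266 − 0.76059×4.02535) / 0.23941 = -3.5461
z₀ = exp(-3.5461) = 0.02884 m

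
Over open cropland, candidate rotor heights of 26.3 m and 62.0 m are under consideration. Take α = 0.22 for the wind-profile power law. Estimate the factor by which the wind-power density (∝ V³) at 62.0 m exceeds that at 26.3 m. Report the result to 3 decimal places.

Speed ratio: V_B/V_A = (z_B/z_A)^α = (62.0/26.3)^0.22 = (2.3574)^0.22 = 1.20764
Power-density ratio: P_B/P_A = (V_B/V_A)³ = (1.20764)³ = 1.76120

1.761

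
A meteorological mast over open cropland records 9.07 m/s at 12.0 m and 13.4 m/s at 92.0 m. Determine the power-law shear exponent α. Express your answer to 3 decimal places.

α ≈ 0.192

Power law: V₂/V₁ = (z₂/z₁)^α ⇒ α = ln(V₂/V₁) / ln(z₂/z₁)
α = ln(13.4/9.07) / ln(92.0/12.0) = ln(1.4774) / ln(7.6667)
  = 0.39028 / 2.03688 = 0.19161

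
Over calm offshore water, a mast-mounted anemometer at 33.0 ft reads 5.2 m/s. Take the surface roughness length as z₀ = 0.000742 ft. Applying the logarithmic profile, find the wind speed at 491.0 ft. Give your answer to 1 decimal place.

6.5 m/s

Log law: V(z) ∝ ln(z/z₀), so V₂/V₁ = ln(z₂/z₀) / ln(z₁/z₀).
ln(491.0/0.000742) = 13.4026, ln(33.0/0.000742) = 10.7027
V₂ = 5.2 × 13.4026/10.7027 = 5.2 × 1.2523 = 6.5118 m/s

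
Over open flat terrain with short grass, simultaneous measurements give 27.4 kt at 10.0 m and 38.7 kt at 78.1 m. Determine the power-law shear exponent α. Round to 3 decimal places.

α ≈ 0.168

Power law: V₂/V₁ = (z₂/z₁)^α ⇒ α = ln(V₂/V₁) / ln(z₂/z₁)
α = ln(38.7/27.4) / ln(78.1/10.0) = ln(1.4124) / ln(7.8100)
  = 0.34530 / 2.05540 = 0.16799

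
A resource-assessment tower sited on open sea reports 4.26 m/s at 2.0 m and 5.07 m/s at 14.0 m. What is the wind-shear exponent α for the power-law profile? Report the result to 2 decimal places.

Power law: V₂/V₁ = (z₂/z₁)^α ⇒ α = ln(V₂/V₁) / ln(z₂/z₁)
α = ln(5.07/4.26) / ln(14.0/2.0) = ln(1.1901) / ln(7.0000)
  = 0.17407 / 1.94591 = 0.08946

α ≈ 0.09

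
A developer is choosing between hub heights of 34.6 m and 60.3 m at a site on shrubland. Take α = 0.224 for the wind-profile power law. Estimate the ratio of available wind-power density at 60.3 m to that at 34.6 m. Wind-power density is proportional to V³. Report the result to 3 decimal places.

1.452

Speed ratio: V_B/V_A = (z_B/z_A)^α = (60.3/34.6)^0.224 = (1.7428)^0.224 = 1.13250
Power-density ratio: P_B/P_A = (V_B/V_A)³ = (1.13250)³ = 1.45249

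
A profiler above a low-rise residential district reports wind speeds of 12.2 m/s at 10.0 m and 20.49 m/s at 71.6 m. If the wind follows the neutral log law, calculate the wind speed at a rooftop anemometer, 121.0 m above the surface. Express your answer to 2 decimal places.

22.70 m/s

Log law: V ∝ ln(z/z₀). From the pair, with r = V₁/V₂ = 0.59541,
ln z₀ = (ln z₁ − r·ln z₂)/(1 − r) = (2.3026 − 0.59541×4.2711)/0.40459 = -0.5944 → z₀ = 0.5519 m
V₃ = V₁ · ln(z₃/z₀)/ln(z₁/z₀) = 12.2 × 5.3902/2.8970 = 22.6997 m/s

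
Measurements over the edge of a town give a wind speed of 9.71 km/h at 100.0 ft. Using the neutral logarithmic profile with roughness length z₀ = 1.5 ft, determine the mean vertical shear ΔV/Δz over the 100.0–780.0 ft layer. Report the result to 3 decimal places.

Log law: V₂ = V₁ · ln(z₂/z₀)/ln(z₁/z₀) = 9.71 × 6.2538/4.1997 = 14.4593 km/h
ΔV/Δz = (14.4593 − 9.71)/(780.0 − 100.0) = 4.7493/680.0000 = 0.00698 km/h/ft

0.007 km/h/ft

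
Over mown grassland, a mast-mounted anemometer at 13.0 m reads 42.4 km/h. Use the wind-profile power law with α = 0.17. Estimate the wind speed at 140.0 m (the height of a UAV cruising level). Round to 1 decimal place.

63.5 km/h

Power-law profile: V₂ = V₁ · (z₂/z₁)^α
V₂ = 42.4 × (140.0/13.0)^0.17 = 42.4 × (10.7692)^0.17
    = 42.4 × 1.4979 = 63.5093 km/h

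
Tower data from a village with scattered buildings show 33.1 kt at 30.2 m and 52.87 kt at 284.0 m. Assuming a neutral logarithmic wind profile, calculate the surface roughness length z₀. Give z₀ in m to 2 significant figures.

Log law: V(z) ∝ ln(z/z₀). With r = V₁/V₂ = 33.1/52.87 = 0.62606,
r · ln(z₂/z₀) = ln(z₁/z₀) ⇒ ln z₀ = (ln z₁ − r·ln z₂)/(1 − r)
ln z₀ = (3.40784 − 0.62606×5.64897) / 0.37394 = -0.3444
z₀ = exp(-0.3444) = 0.7087 m

z₀ ≈ 0.71 m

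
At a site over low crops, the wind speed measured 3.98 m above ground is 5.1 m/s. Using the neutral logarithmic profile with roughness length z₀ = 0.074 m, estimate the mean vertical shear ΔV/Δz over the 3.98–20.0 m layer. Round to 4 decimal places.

Log law: V₂ = V₁ · ln(z₂/z₀)/ln(z₁/z₀) = 5.1 × 5.5994/3.9850 = 7.1662 m/s
ΔV/Δz = (7.1662 − 5.1)/(20.0 − 3.98) = 2.0662/16.0200 = 0.12898 m/s/m

0.1290 m/s/m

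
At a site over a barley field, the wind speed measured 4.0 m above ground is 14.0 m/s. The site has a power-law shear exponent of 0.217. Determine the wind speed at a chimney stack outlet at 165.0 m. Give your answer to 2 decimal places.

Power-law profile: V₂ = V₁ · (z₂/z₁)^α
V₂ = 14.0 × (165.0/4.0)^0.217 = 14.0 × (41.2500)^0.217
    = 14.0 × 2.2415 = 31.3816 m/s

31.38 m/s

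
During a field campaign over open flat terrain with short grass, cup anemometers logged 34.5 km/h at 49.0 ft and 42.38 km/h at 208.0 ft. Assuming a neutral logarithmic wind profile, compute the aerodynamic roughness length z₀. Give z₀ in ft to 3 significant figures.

z₀ ≈ 0.0874 ft

Log law: V(z) ∝ ln(z/z₀). With r = V₁/V₂ = 34.5/42.38 = 0.81406,
r · ln(z₂/z₀) = ln(z₁/z₀) ⇒ ln z₀ = (ln z₁ − r·ln z₂)/(1 − r)
ln z₀ = (3.89182 − 0.81406×5.33754) / 0.18594 = -2.4378
z₀ = exp(-2.4378) = 0.08735 ft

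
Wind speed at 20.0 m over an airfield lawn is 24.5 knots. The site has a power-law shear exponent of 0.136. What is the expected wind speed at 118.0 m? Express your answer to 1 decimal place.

Power-law profile: V₂ = V₁ · (z₂/z₁)^α
V₂ = 24.5 × (118.0/20.0)^0.136 = 24.5 × (5.9000)^0.136
    = 24.5 × 1.2730 = 31.1890 knots

31.2 knots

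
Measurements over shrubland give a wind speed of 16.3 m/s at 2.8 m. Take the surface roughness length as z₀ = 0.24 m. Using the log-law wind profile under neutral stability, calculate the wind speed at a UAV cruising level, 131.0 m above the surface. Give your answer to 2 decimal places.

41.81 m/s

Log law: V(z) ∝ ln(z/z₀), so V₂/V₁ = ln(z₂/z₀) / ln(z₁/z₀).
ln(131.0/0.24) = 6.3023, ln(2.8/0.24) = 2.4567
V₂ = 16.3 × 6.3023/2.4567 = 16.3 × 2.5653 = 41.8147 m/s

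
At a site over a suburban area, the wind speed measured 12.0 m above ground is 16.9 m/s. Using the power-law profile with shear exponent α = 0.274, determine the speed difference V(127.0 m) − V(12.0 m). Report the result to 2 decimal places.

15.36 m/s

Power law: V₂ = V₁ · (z₂/z₁)^α = 16.9 × (10.5833)^0.274 = 32.2577 m/s
ΔV = 32.2577 − 16.9 = 15.3577 m/s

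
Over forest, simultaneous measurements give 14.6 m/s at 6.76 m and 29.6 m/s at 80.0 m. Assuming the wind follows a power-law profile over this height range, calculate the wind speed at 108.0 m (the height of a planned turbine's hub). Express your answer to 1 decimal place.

First find α: α = ln(V₂/V₁)/ln(z₂/z₁) = ln(29.6/14.6)/ln(80.0/6.76) = 0.70675/2.47100 = 0.2860
Extrapolate from 80.0 m to 108.0 m: V₃ = 29.6 × (108.0/80.0)^0.2860 = 29.6 × 1.0896 = 32.2530 m/s

32.3 m/s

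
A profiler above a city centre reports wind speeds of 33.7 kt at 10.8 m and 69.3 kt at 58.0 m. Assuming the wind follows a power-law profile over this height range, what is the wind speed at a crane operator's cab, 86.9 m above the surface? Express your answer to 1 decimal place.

First find α: α = ln(V₂/V₁)/ln(z₂/z₁) = ln(69.3/33.7)/ln(58.0/10.8) = 0.72095/1.68090 = 0.4289
Extrapolate from 58.0 m to 86.9 m: V₃ = 69.3 × (86.9/58.0)^0.4289 = 69.3 × 1.1894 = 82.4225 kt

82.4 kt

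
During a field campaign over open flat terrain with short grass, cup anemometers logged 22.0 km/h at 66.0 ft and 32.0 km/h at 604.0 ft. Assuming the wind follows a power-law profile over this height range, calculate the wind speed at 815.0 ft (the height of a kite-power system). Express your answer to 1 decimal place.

First find α: α = ln(V₂/V₁)/ln(z₂/z₁) = ln(32.0/22.0)/ln(604.0/66.0) = 0.37469/2.21392 = 0.1692
Extrapolate from 604.0 ft to 815.0 ft: V₃ = 32.0 × (815.0/604.0)^0.1692 = 32.0 × 1.0520 = 33.6645 km/h

33.7 km/h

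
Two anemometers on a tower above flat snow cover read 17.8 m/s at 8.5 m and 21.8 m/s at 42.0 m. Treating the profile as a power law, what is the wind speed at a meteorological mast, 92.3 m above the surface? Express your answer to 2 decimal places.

24.09 m/s

First find α: α = ln(V₂/V₁)/ln(z₂/z₁) = ln(21.8/17.8)/ln(42.0/8.5) = 0.20271/1.59760 = 0.1269
Extrapolate from 42.0 m to 92.3 m: V₃ = 21.8 × (92.3/42.0)^0.1269 = 21.8 × 1.1051 = 24.0905 m/s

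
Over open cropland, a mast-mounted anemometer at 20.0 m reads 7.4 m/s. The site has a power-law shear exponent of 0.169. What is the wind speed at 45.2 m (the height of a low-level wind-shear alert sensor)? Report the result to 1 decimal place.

8.5 m/s

Power-law profile: V₂ = V₁ · (z₂/z₁)^α
V₂ = 7.4 × (45.2/20.0)^0.169 = 7.4 × (2.2600)^0.169
    = 7.4 × 1.1477 = 8.4933 m/s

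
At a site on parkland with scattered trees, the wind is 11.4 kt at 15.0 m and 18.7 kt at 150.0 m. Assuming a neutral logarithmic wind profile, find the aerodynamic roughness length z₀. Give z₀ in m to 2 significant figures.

z₀ ≈ 0.41 m

Log law: V(z) ∝ ln(z/z₀). With r = V₁/V₂ = 11.4/18.7 = 0.60963,
r · ln(z₂/z₀) = ln(z₁/z₀) ⇒ ln z₀ = (ln z₁ − r·ln z₂)/(1 − r)
ln z₀ = (2.70805 − 0.60963×5.01064) / 0.39037 = -0.8878
z₀ = exp(-0.8878) = 0.4116 m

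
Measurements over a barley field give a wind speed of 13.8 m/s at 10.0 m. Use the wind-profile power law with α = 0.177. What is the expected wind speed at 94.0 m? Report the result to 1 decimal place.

20.5 m/s

Power-law profile: V₂ = V₁ · (z₂/z₁)^α
V₂ = 13.8 × (94.0/10.0)^0.177 = 13.8 × (9.4000)^0.177
    = 13.8 × 1.4868 = 20.5174 m/s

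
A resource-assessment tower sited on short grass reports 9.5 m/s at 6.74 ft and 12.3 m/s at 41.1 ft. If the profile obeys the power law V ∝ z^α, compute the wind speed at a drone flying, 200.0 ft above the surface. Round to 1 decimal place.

15.4 m/s

First find α: α = ln(V₂/V₁)/ln(z₂/z₁) = ln(12.3/9.5)/ln(41.1/6.74) = 0.25831/1.80795 = 0.1429
Extrapolate from 41.1 ft to 200.0 ft: V₃ = 12.3 × (200.0/41.1)^0.1429 = 12.3 × 1.2537 = 15.4201 m/s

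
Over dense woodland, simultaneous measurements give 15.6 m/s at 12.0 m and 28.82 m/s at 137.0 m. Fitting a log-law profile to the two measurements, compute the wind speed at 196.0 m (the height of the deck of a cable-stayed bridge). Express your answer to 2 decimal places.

Log law: V ∝ ln(z/z₀). From the pair, with r = V₁/V₂ = 0.54129,
ln z₀ = (ln z₁ − r·ln z₂)/(1 − r) = (2.4849 − 0.54129×4.9200)/0.45871 = -0.3886 → z₀ = 0.6780 m
V₃ = V₁ · ln(z₃/z₀)/ln(z₁/z₀) = 15.6 × 5.6667/2.8735 = 30.7643 m/s

30.76 m/s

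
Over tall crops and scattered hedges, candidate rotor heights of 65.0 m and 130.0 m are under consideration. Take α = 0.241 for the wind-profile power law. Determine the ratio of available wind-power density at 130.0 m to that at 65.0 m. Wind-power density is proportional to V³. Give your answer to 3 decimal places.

1.651

Speed ratio: V_B/V_A = (z_B/z_A)^α = (130.0/65.0)^0.241 = (2.0000)^0.241 = 1.18181
Power-density ratio: P_B/P_A = (V_B/V_A)³ = (1.18181)³ = 1.65061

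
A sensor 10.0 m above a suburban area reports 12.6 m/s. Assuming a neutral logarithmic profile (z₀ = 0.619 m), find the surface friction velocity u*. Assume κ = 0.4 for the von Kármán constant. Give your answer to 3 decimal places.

Log law: V(z) = (u*/κ) · ln(z/z₀) ⇒ u* = κ · V / ln(z/z₀)
u* = 0.4 × 12.6 / ln(10.0/0.619) = 0.4 × 12.6 / 2.7822
   = 5.0400 / 2.7822 = 1.8115 m/s

u* ≈ 1.811 m/s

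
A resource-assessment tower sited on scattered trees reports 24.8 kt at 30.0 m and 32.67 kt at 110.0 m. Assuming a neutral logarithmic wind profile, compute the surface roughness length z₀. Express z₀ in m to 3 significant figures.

Log law: V(z) ∝ ln(z/z₀). With r = V₁/V₂ = 24.8/32.67 = 0.75911,
r · ln(z₂/z₀) = ln(z₁/z₀) ⇒ ln z₀ = (ln z₁ − r·ln z₂)/(1 − r)
ln z₀ = (3.40120 − 0.75911×4.70048) / 0.24089 = -0.6931
z₀ = exp(-0.6931) = 0.5000 m

z₀ ≈ 0.500 m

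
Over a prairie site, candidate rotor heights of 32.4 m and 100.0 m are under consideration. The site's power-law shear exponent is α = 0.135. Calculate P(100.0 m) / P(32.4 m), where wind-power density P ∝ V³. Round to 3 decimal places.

Speed ratio: V_B/V_A = (z_B/z_A)^α = (100.0/32.4)^0.135 = (3.0864)^0.135 = 1.16433
Power-density ratio: P_B/P_A = (V_B/V_A)³ = (1.16433)³ = 1.57844

1.578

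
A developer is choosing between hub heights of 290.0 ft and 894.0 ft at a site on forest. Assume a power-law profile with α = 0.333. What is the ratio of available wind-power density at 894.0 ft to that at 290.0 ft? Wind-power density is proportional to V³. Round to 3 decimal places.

Speed ratio: V_B/V_A = (z_B/z_A)^α = (894.0/290.0)^0.333 = (3.0828)^0.333 = 1.45485
Power-density ratio: P_B/P_A = (V_B/V_A)³ = (1.45485)³ = 3.07929

3.079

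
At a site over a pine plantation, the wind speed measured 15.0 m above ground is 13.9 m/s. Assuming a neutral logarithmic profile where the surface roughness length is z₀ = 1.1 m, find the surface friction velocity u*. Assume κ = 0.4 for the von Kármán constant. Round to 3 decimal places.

Log law: V(z) = (u*/κ) · ln(z/z₀) ⇒ u* = κ · V / ln(z/z₀)
u* = 0.4 × 13.9 / ln(15.0/1.1) = 0.4 × 13.9 / 2.6127
   = 5.5600 / 2.6127 = 2.1280 m/s

u* ≈ 2.128 m/s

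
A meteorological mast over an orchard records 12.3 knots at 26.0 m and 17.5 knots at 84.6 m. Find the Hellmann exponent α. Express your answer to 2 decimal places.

Power law: V₂/V₁ = (z₂/z₁)^α ⇒ α = ln(V₂/V₁) / ln(z₂/z₁)
α = ln(17.5/12.3) / ln(84.6/26.0) = ln(1.4228) / ln(3.2538)
  = 0.35260 / 1.17984 = 0.29886

α ≈ 0.30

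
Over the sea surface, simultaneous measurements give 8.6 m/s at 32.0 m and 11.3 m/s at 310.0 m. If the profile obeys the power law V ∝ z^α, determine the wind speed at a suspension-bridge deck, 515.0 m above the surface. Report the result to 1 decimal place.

First find α: α = ln(V₂/V₁)/ln(z₂/z₁) = ln(11.3/8.6)/ln(310.0/32.0) = 0.27304/2.27084 = 0.1202
Extrapolate from 310.0 m to 515.0 m: V₃ = 11.3 × (515.0/310.0)^0.1202 = 11.3 × 1.0629 = 12.0111 m/s

12.0 m/s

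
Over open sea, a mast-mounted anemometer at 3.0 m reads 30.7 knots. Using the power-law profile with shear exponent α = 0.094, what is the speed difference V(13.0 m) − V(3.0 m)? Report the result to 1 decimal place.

Power law: V₂ = V₁ · (z₂/z₁)^α = 30.7 × (4.3333)^0.094 = 35.2371 knots
ΔV = 35.2371 − 30.7 = 4.5371 knots

4.5 knots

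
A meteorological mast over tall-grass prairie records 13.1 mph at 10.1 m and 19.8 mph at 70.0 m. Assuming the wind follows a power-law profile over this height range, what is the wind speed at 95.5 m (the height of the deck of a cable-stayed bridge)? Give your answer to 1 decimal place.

21.2 mph

First find α: α = ln(V₂/V₁)/ln(z₂/z₁) = ln(19.8/13.1)/ln(70.0/10.1) = 0.41307/1.93596 = 0.2134
Extrapolate from 70.0 m to 95.5 m: V₃ = 19.8 × (95.5/70.0)^0.2134 = 19.8 × 1.0685 = 21.1568 mph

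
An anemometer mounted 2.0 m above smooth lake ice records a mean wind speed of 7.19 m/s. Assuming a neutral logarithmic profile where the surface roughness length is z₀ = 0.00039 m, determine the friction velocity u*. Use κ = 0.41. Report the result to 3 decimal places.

u* ≈ 0.345 m/s

Log law: V(z) = (u*/κ) · ln(z/z₀) ⇒ u* = κ · V / ln(z/z₀)
u* = 0.41 × 7.19 / ln(2.0/0.00039) = 0.41 × 7.19 / 8.5425
   = 2.9479 / 8.5425 = 0.3451 m/s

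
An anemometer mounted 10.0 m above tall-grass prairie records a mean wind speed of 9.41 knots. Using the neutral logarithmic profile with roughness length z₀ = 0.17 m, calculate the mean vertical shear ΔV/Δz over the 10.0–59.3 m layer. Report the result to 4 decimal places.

0.0834 knots/m

Log law: V₂ = V₁ · ln(z₂/z₀)/ln(z₁/z₀) = 9.41 × 5.8546/4.0745 = 13.5209 knots
ΔV/Δz = (13.5209 − 9.41)/(59.3 − 10.0) = 4.1109/49.3000 = 0.08339 knots/m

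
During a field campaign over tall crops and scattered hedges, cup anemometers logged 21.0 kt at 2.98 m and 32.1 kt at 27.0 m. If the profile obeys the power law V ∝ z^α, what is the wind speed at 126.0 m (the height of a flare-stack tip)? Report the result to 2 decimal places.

First find α: α = ln(V₂/V₁)/ln(z₂/z₁) = ln(32.1/21.0)/ln(27.0/2.98) = 0.42433/2.20391 = 0.1925
Extrapolate from 27.0 m to 126.0 m: V₃ = 32.1 × (126.0/27.0)^0.1925 = 32.1 × 1.3453 = 43.1830 kt

43.18 kt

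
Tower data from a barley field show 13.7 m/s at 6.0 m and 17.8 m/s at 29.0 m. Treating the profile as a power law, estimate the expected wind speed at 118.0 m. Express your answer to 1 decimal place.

First find α: α = ln(V₂/V₁)/ln(z₂/z₁) = ln(17.8/13.7)/ln(29.0/6.0) = 0.26180/1.57554 = 0.1662
Extrapolate from 29.0 m to 118.0 m: V₃ = 17.8 × (118.0/29.0)^0.1662 = 17.8 × 1.2626 = 22.4748 m/s

22.5 m/s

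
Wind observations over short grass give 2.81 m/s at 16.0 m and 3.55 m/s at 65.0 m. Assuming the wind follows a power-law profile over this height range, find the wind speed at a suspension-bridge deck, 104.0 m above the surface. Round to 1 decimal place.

3.8 m/s

First find α: α = ln(V₂/V₁)/ln(z₂/z₁) = ln(3.55/2.81)/ln(65.0/16.0) = 0.23376/1.40180 = 0.1668
Extrapolate from 65.0 m to 104.0 m: V₃ = 3.55 × (104.0/65.0)^0.1668 = 3.55 × 1.0815 = 3.8394 m/s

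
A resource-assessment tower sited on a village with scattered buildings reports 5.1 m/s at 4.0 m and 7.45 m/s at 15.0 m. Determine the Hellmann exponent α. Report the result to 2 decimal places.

α ≈ 0.29

Power law: V₂/V₁ = (z₂/z₁)^α ⇒ α = ln(V₂/V₁) / ln(z₂/z₁)
α = ln(7.45/5.1) / ln(15.0/4.0) = ln(1.4608) / ln(3.7500)
  = 0.37897 / 1.32176 = 0.28672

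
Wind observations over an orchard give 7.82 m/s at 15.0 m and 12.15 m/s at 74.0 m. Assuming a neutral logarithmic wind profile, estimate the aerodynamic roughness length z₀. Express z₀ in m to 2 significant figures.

Log law: V(z) ∝ ln(z/z₀). With r = V₁/V₂ = 7.82/12.15 = 0.64362,
r · ln(z₂/z₀) = ln(z₁/z₀) ⇒ ln z₀ = (ln z₁ − r·ln z₂)/(1 − r)
ln z₀ = (2.70805 − 0.64362×4.30407) / 0.35638 = -0.1744
z₀ = exp(-0.1744) = 0.8400 m

z₀ ≈ 0.84 m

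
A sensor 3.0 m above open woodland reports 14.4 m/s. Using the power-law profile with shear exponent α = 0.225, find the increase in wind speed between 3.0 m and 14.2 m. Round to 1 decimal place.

6.0 m/s

Power law: V₂ = V₁ · (z₂/z₁)^α = 14.4 × (4.7333)^0.225 = 20.4303 m/s
ΔV = 20.4303 − 14.4 = 6.0303 m/s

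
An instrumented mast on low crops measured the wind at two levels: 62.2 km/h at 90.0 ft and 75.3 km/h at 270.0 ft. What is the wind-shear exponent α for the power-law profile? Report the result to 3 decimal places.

Power law: V₂/V₁ = (z₂/z₁)^α ⇒ α = ln(V₂/V₁) / ln(z₂/z₁)
α = ln(75.3/62.2) / ln(270.0/90.0) = ln(1.2106) / ln(3.0000)
  = 0.19113 / 1.09861 = 0.17397

α ≈ 0.174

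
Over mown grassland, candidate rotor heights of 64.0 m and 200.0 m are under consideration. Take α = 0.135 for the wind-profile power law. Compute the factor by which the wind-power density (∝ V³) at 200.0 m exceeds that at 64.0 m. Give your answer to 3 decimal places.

1.586

Speed ratio: V_B/V_A = (z_B/z_A)^α = (200.0/64.0)^0.135 = (3.1250)^0.135 = 1.16629
Power-density ratio: P_B/P_A = (V_B/V_A)³ = (1.16629)³ = 1.58641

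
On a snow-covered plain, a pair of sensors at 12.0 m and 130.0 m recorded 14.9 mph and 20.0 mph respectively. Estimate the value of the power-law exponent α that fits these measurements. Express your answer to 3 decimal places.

α ≈ 0.124

Power law: V₂/V₁ = (z₂/z₁)^α ⇒ α = ln(V₂/V₁) / ln(z₂/z₁)
α = ln(20.0/14.9) / ln(130.0/12.0) = ln(1.3423) / ln(10.8333)
  = 0.29437 / 2.38263 = 0.12355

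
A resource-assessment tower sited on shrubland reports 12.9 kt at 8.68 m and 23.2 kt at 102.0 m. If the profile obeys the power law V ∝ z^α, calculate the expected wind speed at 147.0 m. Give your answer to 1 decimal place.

First find α: α = ln(V₂/V₁)/ln(z₂/z₁) = ln(23.2/12.9)/ln(102.0/8.68) = 0.58692/2.46395 = 0.2382
Extrapolate from 102.0 m to 147.0 m: V₃ = 23.2 × (147.0/102.0)^0.2382 = 23.2 × 1.0910 = 25.3102 kt

25.3 kt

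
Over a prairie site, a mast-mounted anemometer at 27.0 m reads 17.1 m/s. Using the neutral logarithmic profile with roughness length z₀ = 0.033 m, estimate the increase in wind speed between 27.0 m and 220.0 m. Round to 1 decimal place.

5.3 m/s

Log law: V₂ = V₁ · ln(z₂/z₀)/ln(z₁/z₀) = 17.1 × 8.8049/6.7071 = 22.4484 m/s
ΔV = 22.4484 − 17.1 = 5.3484 m/s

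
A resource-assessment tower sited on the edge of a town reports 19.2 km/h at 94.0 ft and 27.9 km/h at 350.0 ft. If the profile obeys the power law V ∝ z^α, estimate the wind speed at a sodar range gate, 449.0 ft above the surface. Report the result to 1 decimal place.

29.9 km/h

First find α: α = ln(V₂/V₁)/ln(z₂/z₁) = ln(27.9/19.2)/ln(350.0/94.0) = 0.37372/1.31464 = 0.2843
Extrapolate from 350.0 ft to 449.0 ft: V₃ = 27.9 × (449.0/350.0)^0.2843 = 27.9 × 1.0734 = 29.9472 km/h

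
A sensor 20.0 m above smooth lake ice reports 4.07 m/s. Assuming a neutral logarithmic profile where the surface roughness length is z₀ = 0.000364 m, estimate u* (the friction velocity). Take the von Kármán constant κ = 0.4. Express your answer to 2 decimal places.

Log law: V(z) = (u*/κ) · ln(z/z₀) ⇒ u* = κ · V / ln(z/z₀)
u* = 0.4 × 4.07 / ln(20.0/0.000364) = 0.4 × 4.07 / 10.9141
   = 1.6280 / 10.9141 = 0.1492 m/s

u* ≈ 0.15 m/s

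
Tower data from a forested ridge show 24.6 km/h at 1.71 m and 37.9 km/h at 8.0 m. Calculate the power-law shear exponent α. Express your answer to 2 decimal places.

α ≈ 0.28

Power law: V₂/V₁ = (z₂/z₁)^α ⇒ α = ln(V₂/V₁) / ln(z₂/z₁)
α = ln(37.9/24.6) / ln(8.0/1.71) = ln(1.5407) / ln(4.6784)
  = 0.43220 / 1.54295 = 0.28012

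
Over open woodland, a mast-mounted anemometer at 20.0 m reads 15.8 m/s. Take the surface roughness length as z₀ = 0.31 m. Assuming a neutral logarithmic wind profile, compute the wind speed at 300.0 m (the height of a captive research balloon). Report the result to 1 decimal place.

Log law: V(z) ∝ ln(z/z₀), so V₂/V₁ = ln(z₂/z₀) / ln(z₁/z₀).
ln(300.0/0.31) = 6.8750, ln(20.0/0.31) = 4.1669
V₂ = 15.8 × 6.8750/4.1669 = 15.8 × 1.6499 = 26.0683 m/s

26.1 m/s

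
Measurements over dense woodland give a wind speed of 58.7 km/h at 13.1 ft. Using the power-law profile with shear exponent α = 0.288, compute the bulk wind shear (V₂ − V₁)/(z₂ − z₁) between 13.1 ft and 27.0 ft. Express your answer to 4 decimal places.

Power law: V₂ = V₁ · (z₂/z₁)^α = 58.7 × (2.0611)^0.288 = 72.2931 km/h
ΔV/Δz = (72.2931 − 58.7)/(27.0 − 13.1) = 13.5931/13.9000 = 0.97792 km/h/ft

0.9779 km/h/ft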